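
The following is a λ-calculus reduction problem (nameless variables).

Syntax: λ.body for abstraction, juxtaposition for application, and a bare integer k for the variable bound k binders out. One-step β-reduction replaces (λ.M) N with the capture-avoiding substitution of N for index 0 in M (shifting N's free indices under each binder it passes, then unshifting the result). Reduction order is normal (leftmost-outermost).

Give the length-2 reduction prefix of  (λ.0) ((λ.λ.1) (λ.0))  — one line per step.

  start: (λ.0) ((λ.λ.1) (λ.0))
  step 1: (λ.λ.1) (λ.0)
  step 2: λ.λ.0

Answer: after 2 steps: λ.λ.0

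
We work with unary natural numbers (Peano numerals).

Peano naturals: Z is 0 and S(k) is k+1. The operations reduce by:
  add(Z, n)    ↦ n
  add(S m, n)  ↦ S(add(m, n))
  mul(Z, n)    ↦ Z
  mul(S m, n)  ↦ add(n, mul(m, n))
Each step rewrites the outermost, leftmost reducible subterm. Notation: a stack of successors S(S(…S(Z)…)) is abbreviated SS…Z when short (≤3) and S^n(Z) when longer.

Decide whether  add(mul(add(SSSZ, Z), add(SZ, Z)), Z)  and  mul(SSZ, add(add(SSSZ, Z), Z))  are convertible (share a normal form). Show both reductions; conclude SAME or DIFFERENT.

Term A:
  start: add(mul(add(SSSZ, Z), add(SZ, Z)), Z)
  →1  add(mul(S(add(SSZ, Z)), add(SZ, Z)), Z)
  →2  add(add(add(SZ, Z), mul(add(SSZ, Z), add(SZ, Z))), Z)
  →3  add(add(S(add(Z, Z)), mul(add(SSZ, Z), add(SZ, Z))), Z)
  →4  add(S(add(add(Z, Z), mul(add(SSZ, Z), add(SZ, Z)))), Z)
  →5  S(add(add(add(Z, Z), mul(add(SSZ, Z), add(SZ, Z))), Z))
  →6  S(add(add(Z, mul(add(SSZ, Z), add(SZ, Z))), Z))
  →7  S(add(mul(add(SSZ, Z), add(SZ, Z)), Z))
  →8  S(add(mul(S(add(SZ, Z)), add(SZ, Z)), Z))
  →9  S(add(add(add(SZ, Z), mul(add(SZ, Z), add(SZ, Z))), Z))
  →10  S(add(add(S(add(Z, Z)), mul(add(SZ, Z), add(SZ, Z))), Z))
  →11  S(add(S(add(add(Z, Z), mul(add(SZ, Z), add(SZ, Z)))), Z))
  →12  S(S(add(add(add(Z, Z), mul(add(SZ, Z), add(SZ, Z))), Z)))
  →13  S(S(add(add(Z, mul(add(SZ, Z), add(SZ, Z))), Z)))
  →14  S(S(add(mul(add(SZ, Z), add(SZ, Z)), Z)))
  →15  S(S(add(mul(S(add(Z, Z)), add(SZ, Z)), Z)))
  →16  S(S(add(add(add(SZ, Z), mul(add(Z, Z), add(SZ, Z))), Z)))
  →17  S(S(add(add(S(add(Z, Z)), mul(add(Z, Z), add(SZ, Z))), Z)))
  →18  S(S(add(S(add(add(Z, Z), mul(add(Z, Z), add(SZ, Z)))), Z)))
  →19  S(S(S(add(add(add(Z, Z), mul(add(Z, Z), add(SZ, Z))), Z))))
  →20  S(S(S(add(add(Z, mul(add(Z, Z), add(SZ, Z))), Z))))
  →21  S(S(S(add(mul(add(Z, Z), add(SZ, Z)), Z))))
  →22  S(S(S(add(mul(Z, add(SZ, Z)), Z))))
  →23  S(S(S(add(Z, Z))))
  →24  SSSZ

Term B:
  start: mul(SSZ, add(add(SSSZ, Z), Z))
  →1  add(add(add(SSSZ, Z), Z), mul(SZ, add(add(SSSZ, Z), Z)))
  →2  add(add(S(add(SSZ, Z)), Z), mul(SZ, add(add(SSSZ, Z), Z)))
  →3  add(S(add(add(SSZ, Z), Z)), mul(SZ, add(add(SSSZ, Z), Z)))
  →4  S(add(add(add(SSZ, Z), Z), mul(SZ, add(add(SSSZ, Z), Z))))
  →5  S(add(add(S(add(SZ, Z)), Z), mul(SZ, add(add(SSSZ, Z), Z))))
  →6  S(add(S(add(add(SZ, Z), Z)), mul(SZ, add(add(SSSZ, Z), Z))))
  →7  S(S(add(add(add(SZ, Z), Z), mul(SZ, add(add(SSSZ, Z), Z)))))
  →8  S(S(add(add(S(add(Z, Z)), Z), mul(SZ, add(add(SSSZ, Z), Z)))))
  →9  S(S(add(S(add(add(Z, Z), Z)), mul(SZ, add(add(SSSZ, Z), Z)))))
  →10  S(S(S(add(add(add(Z, Z), Z), mul(SZ, add(add(SSSZ, Z), Z))))))
  →11  S(S(S(add(add(Z, Z), mul(SZ, add(add(SSSZ, Z), Z))))))
  →12  S(S(S(add(Z, mul(SZ, add(add(SSSZ, Z), Z))))))
  →13  S(S(S(mul(SZ, add(add(SSSZ, Z), Z)))))
  →14  S(S(S(add(add(add(SSSZ, Z), Z), mul(Z, add(add(SSSZ, Z), Z))))))
  →15  S(S(S(add(add(S(add(SSZ, Z)), Z), mul(Z, add(add(SSSZ, Z), Z))))))
  →16  S(S(S(add(S(add(add(SSZ, Z), Z)), mul(Z, add(add(SSSZ, Z), Z))))))
  →17  S(S(S(S(add(add(add(SSZ, Z), Z), mul(Z, add(add(SSSZ, Z), Z)))))))
  →18  S(S(S(S(add(add(S(add(SZ, Z)), Z), mul(Z, add(add(SSSZ, Z), Z)))))))
  →19  S(S(S(S(add(S(add(add(SZ, Z), Z)), mul(Z, add(add(SSSZ, Z), Z)))))))
  →20  S(S(S(S(S(add(add(add(SZ, Z), Z), mul(Z, add(add(SSSZ, Z), Z))))))))
  →21  S(S(S(S(S(add(add(S(add(Z, Z)), Z), mul(Z, add(add(SSSZ, Z), Z))))))))
  →22  S(S(S(S(S(add(S(add(add(Z, Z), Z)), mul(Z, add(add(SSSZ, Z), Z))))))))
  →23  S(S(S(S(S(S(add(add(add(Z, Z), Z), mul(Z, add(add(SSSZ, Z), Z)))))))))
  →24  S(S(S(S(S(S(add(add(Z, Z), mul(Z, add(add(SSSZ, Z), Z)))))))))
  →25  S(S(S(S(S(S(add(Z, mul(Z, add(add(SSSZ, Z), Z)))))))))
  →26  S(S(S(S(S(S(mul(Z, add(add(SSSZ, Z), Z))))))))
  →27  S^6(Z)

Answer: DIFFERENT — A ⇓ SSSZ, B ⇓ S^6(Z)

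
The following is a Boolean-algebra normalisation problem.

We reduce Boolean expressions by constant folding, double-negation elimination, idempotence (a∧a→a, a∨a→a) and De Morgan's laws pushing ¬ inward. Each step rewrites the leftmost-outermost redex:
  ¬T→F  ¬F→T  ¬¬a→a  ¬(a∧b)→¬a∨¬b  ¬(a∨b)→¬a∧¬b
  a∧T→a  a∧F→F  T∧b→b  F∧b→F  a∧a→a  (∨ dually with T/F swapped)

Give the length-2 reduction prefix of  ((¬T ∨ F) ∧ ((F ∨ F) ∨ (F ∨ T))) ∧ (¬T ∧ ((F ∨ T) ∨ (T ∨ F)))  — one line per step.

  start: ((¬T ∨ F) ∧ ((F ∨ F) ∨ (F ∨ T))) ∧ (¬T ∧ ((F ∨ T) ∨ (T ∨ F)))
  [1] (¬T ∧ ((F ∨ F) ∨ (F ∨ T))) ∧ (¬T ∧ ((F ∨ T) ∨ (T ∨ F)))
  [2] (F ∧ ((F ∨ F) ∨ (F ∨ T))) ∧ (¬T ∧ ((F ∨ T) ∨ (T ∨ F)))

Answer: after 2 steps: (F ∧ ((F ∨ F) ∨ (F ∨ T))) ∧ (¬T ∧ ((F ∨ T) ∨ (T ∨ F)))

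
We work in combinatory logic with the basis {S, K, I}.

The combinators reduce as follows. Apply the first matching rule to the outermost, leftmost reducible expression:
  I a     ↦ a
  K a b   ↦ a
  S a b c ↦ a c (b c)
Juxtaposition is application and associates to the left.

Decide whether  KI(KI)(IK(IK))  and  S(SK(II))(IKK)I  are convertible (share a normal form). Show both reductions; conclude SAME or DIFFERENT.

Term A:
  start: KI(KI)(IK(IK))
  →1  I(IK(IK))
  →2  IK(IK)
  →3  K(IK)
  →4  KK

Term B:
  start: S(SK(II))(IKK)I
  →1  SK(II)I(IKKI)
  →2  KI(III)(IKKI)
  →3  I(IKKI)
  →4  IKKI
  →5  KKI
  →6  K

Answer: DIFFERENT — A ⇓ KK, B ⇓ K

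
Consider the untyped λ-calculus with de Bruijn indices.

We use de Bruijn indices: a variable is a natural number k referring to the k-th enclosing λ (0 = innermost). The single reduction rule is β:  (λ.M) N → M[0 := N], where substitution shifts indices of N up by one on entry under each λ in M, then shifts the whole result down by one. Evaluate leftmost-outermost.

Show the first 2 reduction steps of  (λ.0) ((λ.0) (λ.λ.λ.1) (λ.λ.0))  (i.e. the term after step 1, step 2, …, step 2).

  start: (λ.0) ((λ.0) (λ.λ.λ.1) (λ.λ.0))
  →1  (λ.0) (λ.λ.λ.1) (λ.λ.0)
  →2  (λ.λ.λ.1) (λ.λ.0)

Answer: after 2 steps: (λ.λ.λ.1) (λ.λ.0)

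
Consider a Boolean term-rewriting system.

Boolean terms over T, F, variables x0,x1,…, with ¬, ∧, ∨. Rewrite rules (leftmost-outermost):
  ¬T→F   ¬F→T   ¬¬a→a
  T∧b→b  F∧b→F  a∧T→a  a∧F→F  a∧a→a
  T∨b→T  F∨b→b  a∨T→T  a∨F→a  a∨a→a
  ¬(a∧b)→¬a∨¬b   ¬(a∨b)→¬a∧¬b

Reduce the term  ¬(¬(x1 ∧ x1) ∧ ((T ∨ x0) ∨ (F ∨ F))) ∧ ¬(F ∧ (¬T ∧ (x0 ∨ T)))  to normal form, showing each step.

Answer: normal form = x1  (in 13 steps)

Reduction:
  start: ¬(¬(x1 ∧ x1) ∧ ((T ∨ x0) ∨ (F ∨ F))) ∧ ¬(F ∧ (¬T ∧ (x0 ∨ T)))
  [1] (¬¬(x1 ∧ x1) ∨ ¬((T ∨ x0) ∨ (F ∨ F))) ∧ ¬(F ∧ (¬T ∧ (x0 ∨ T)))
  [2] ((x1 ∧ x1) ∨ ¬((T ∨ x0) ∨ (F ∨ F))) ∧ ¬(F ∧ (¬T ∧ (x0 ∨ T)))
  [3] (x1 ∨ ¬((T ∨ x0) ∨ (F ∨ F))) ∧ ¬(F ∧ (¬T ∧ (x0 ∨ T)))
  [4] (x1 ∨ (¬(T ∨ x0) ∧ ¬(F ∨ F))) ∧ ¬(F ∧ (¬T ∧ (x0 ∨ T)))
  [5] (x1 ∨ ((¬T ∧ ¬x0) ∧ ¬(F ∨ F))) ∧ ¬(F ∧ (¬T ∧ (x0 ∨ T)))
  [6] (x1 ∨ ((F ∧ ¬x0) ∧ ¬(F ∨ F))) ∧ ¬(F ∧ (¬T ∧ (x0 ∨ T)))
  [7] (x1 ∨ (F ∧ ¬(F ∨ F))) ∧ ¬(F ∧ (¬T ∧ (x0 ∨ T)))
  [8] (x1 ∨ F) ∧ ¬(F ∧ (¬T ∧ (x0 ∨ T)))
  [9] x1 ∧ ¬(F ∧ (¬T ∧ (x0 ∨ T)))
  [10] x1 ∧ (¬F ∨ ¬(¬T ∧ (x0 ∨ T)))
  [11] x1 ∧ (T ∨ ¬(¬T ∧ (x0 ∨ T)))
  [12] x1 ∧ T
  [13] x1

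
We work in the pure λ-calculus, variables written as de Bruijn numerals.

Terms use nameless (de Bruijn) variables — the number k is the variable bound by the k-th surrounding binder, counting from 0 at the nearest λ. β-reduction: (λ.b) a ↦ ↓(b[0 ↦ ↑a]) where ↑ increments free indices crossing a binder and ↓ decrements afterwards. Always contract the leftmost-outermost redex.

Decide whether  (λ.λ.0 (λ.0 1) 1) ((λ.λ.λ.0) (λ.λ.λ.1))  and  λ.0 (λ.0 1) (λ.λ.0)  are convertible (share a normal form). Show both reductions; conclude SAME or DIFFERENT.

Answer: SAME — A ⇓ λ.0 (λ.0 1) (λ.λ.0), B ⇓ λ.0 (λ.0 1) (λ.λ.0)

Working:
Term A:
  start: (λ.λ.0 (λ.0 1) 1) ((λ.λ.λ.0) (λ.λ.λ.1))
  [1] λ.0 (λ.0 1) ((λ.λ.λ.0) (λ.λ.λ.1))
  [2] λ.0 (λ.0 1) (λ.λ.0)

Term B:
  start: λ.0 (λ.0 1) (λ.λ.0)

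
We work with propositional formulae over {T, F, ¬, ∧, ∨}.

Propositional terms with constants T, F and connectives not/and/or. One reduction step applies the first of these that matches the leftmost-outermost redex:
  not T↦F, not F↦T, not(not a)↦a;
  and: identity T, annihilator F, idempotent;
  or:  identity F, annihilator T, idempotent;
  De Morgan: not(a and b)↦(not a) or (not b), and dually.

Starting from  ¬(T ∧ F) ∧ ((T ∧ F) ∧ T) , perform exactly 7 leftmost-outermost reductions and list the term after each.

Answer: after 7 steps: F

Reduction:
  start: ¬(T ∧ F) ∧ ((T ∧ F) ∧ T)
  [1] (¬T ∨ ¬F) ∧ ((T ∧ F) ∧ T)
  [2] (F ∨ ¬F) ∧ ((T ∧ F) ∧ T)
  [3] ¬F ∧ ((T ∧ F) ∧ T)
  [4] T ∧ ((T ∧ F) ∧ T)
  [5] (T ∧ F) ∧ T
  [6] T ∧ F
  [7] F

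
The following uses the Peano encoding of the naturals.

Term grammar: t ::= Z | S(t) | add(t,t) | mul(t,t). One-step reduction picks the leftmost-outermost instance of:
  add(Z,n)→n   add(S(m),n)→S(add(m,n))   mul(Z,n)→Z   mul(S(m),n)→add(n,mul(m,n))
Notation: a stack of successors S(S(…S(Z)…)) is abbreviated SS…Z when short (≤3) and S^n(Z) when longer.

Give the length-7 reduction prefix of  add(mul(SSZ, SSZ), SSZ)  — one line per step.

Answer: after 7 steps: S(S(add(add(SSZ, mul(Z, SSZ)), SSZ)))

Working:
  start: add(mul(SSZ, SSZ), SSZ)
  step 1: add(add(SSZ, mul(SZ, SSZ)), SSZ)
  step 2: add(S(add(SZ, mul(SZ, SSZ))), SSZ)
  step 3: S(add(add(SZ, mul(SZ, SSZ)), SSZ))
  step 4: S(add(S(add(Z, mul(SZ, SSZ))), SSZ))
  step 5: S(S(add(add(Z, mul(SZ, SSZ)), SSZ)))
  step 6: S(S(add(mul(SZ, SSZ), SSZ)))
  step 7: S(S(add(add(SSZ, mul(Z, SSZ)), SSZ)))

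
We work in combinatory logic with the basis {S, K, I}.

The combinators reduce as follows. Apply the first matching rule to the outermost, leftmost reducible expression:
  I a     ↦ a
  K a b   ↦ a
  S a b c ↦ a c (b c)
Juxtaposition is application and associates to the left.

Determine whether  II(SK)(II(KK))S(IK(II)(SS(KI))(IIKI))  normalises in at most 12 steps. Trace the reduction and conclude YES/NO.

  start: II(SK)(II(KK))S(IK(II)(SS(KI))(IIKI))
  step 1: I(SK)(II(KK))S(IK(II)(SS(KI))(IIKI))
  step 2: SK(II(KK))S(IK(II)(SS(KI))(IIKI))
  step 3: KS(II(KK)S)(IK(II)(SS(KI))(IIKI))
  step 4: S(IK(II)(SS(KI))(IIKI))
  step 5: S(K(II)(SS(KI))(IIKI))
  step 6: S(II(IIKI))
  step 7: S(I(IIKI))
  step 8: S(IIKI)
  step 9: S(IKI)
  step 10: S(KI)

Answer: YES — reaches normal form S(KI) in 10 ≤ 12 steps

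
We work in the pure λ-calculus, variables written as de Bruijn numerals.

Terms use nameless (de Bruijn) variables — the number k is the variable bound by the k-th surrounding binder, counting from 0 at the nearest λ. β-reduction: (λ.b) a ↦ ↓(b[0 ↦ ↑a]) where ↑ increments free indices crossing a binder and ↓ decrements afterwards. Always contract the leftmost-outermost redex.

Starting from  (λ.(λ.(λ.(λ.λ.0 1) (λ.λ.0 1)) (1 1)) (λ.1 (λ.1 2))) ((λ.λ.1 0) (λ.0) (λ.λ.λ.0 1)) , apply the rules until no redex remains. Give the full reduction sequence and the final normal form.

Answer: normal form = λ.0 (λ.λ.0 1)  (in 4 steps)

Reduction:
  start: (λ.(λ.(λ.(λ.λ.0 1) (λ.λ.0 1)) (1 1)) (λ.1 (λ.1 2))) ((λ.λ.1 0) (λ.0) (λ.λ.λ.0 1))
  step 1: (λ.(λ.(λ.λ.0 1) (λ.λ.0 1)) ((λ.λ.1 0) (λ.0) (λ.λ.λ.0 1) ((λ.λ.1 0) (λ.0) (λ.λ.λ.0 1)))) (λ.(λ.λ.1 0) (λ.0) (λ.λ.λ.0 1) (λ.1 ((λ.λ.1 0) (λ.0) (λ.λ.λ.0 1))))
  step 2: (λ.(λ.λ.0 1) (λ.λ.0 1)) ((λ.λ.1 0) (λ.0) (λ.λ.λ.0 1) ((λ.λ.1 0) (λ.0) (λ.λ.λ.0 1)))
  step 3: (λ.λ.0 1) (λ.λ.0 1)
  step 4: λ.0 (λ.λ.0 1)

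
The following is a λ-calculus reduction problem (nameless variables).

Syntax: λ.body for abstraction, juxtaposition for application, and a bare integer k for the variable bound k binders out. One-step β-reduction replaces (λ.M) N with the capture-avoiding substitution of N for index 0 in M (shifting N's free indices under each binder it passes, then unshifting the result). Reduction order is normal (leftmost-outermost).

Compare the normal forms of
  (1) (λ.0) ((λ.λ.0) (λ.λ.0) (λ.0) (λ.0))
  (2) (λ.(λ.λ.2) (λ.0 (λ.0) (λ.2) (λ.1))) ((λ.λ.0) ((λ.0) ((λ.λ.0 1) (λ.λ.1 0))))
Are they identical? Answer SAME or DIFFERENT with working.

Answer: DIFFERENT — A ⇓ λ.0, B ⇓ λ.λ.0

Derivation:
Term A:
  start: (λ.0) ((λ.λ.0) (λ.λ.0) (λ.0) (λ.0))
  step 1: (λ.λ.0) (λ.λ.0) (λ.0) (λ.0)
  step 2: (λ.0) (λ.0) (λ.0)
  step 3: (λ.0) (λ.0)
  step 4: λ.0

Term B:
  start: (λ.(λ.λ.2) (λ.0 (λ.0) (λ.2) (λ.1))) ((λ.λ.0) ((λ.0) ((λ.λ.0 1) (λ.λ.1 0))))
  step 1: (λ.λ.(λ.λ.0) ((λ.0) ((λ.λ.0 1) (λ.λ.1 0)))) (λ.0 (λ.0) (λ.(λ.λ.0) ((λ.0) ((λ.λ.0 1) (λ.λ.1 0)))) (λ.1))
  step 2: λ.(λ.λ.0) ((λ.0) ((λ.λ.0 1) (λ.λ.1 0)))
  step 3: λ.λ.0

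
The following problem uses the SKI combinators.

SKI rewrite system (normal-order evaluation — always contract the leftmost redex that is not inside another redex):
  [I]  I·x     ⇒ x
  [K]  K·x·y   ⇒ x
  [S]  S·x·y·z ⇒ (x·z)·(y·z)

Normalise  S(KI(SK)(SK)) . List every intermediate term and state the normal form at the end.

  start: S(KI(SK)(SK))
  [1] S(I(SK))
  [2] S(SK)

Answer: normal form = S(SK)  (in 2 steps)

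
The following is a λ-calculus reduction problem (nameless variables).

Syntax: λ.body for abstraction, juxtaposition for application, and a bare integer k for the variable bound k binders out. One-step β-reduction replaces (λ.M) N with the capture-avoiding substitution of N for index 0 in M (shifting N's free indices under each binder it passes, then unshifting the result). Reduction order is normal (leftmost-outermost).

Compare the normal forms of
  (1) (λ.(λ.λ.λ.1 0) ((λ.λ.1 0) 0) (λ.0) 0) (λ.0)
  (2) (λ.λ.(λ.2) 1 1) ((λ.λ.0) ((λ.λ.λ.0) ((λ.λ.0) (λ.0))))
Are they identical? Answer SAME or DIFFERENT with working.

Term A:
  start: (λ.(λ.λ.λ.1 0) ((λ.λ.1 0) 0) (λ.0) 0) (λ.0)
  step 1: (λ.λ.λ.1 0) ((λ.λ.1 0) (λ.0)) (λ.0) (λ.0)
  step 2: (λ.λ.1 0) (λ.0) (λ.0)
  step 3: (λ.(λ.0) 0) (λ.0)
  step 4: (λ.0) (λ.0)
  step 5: λ.0

Term B:
  start: (λ.λ.(λ.2) 1 1) ((λ.λ.0) ((λ.λ.λ.0) ((λ.λ.0) (λ.0))))
  step 1: λ.(λ.(λ.λ.0) ((λ.λ.λ.0) ((λ.λ.0) (λ.0)))) ((λ.λ.0) ((λ.λ.λ.0) ((λ.λ.0) (λ.0)))) ((λ.λ.0) ((λ.λ.λ.0) ((λ.λ.0) (λ.0))))
  step 2: λ.(λ.λ.0) ((λ.λ.λ.0) ((λ.λ.0) (λ.0))) ((λ.λ.0) ((λ.λ.λ.0) ((λ.λ.0) (λ.0))))
  step 3: λ.(λ.0) ((λ.λ.0) ((λ.λ.λ.0) ((λ.λ.0) (λ.0))))
  step 4: λ.(λ.λ.0) ((λ.λ.λ.0) ((λ.λ.0) (λ.0)))
  step 5: λ.λ.0

Answer: DIFFERENT — A ⇓ λ.0, B ⇓ λ.λ.0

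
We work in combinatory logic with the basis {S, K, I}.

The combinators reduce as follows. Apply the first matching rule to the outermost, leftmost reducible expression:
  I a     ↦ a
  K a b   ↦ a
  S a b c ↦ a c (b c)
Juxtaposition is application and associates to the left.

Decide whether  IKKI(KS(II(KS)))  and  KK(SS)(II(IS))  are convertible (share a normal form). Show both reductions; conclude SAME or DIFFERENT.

Answer: SAME — A ⇓ KS, B ⇓ KS

Reduction:
Term A:
  start: IKKI(KS(II(KS)))
  step 1: KKI(KS(II(KS)))
  step 2: K(KS(II(KS)))
  step 3: KS

Term B:
  start: KK(SS)(II(IS))
  step 1: K(II(IS))
  step 2: K(I(IS))
  step 3: K(IS)
  step 4: KS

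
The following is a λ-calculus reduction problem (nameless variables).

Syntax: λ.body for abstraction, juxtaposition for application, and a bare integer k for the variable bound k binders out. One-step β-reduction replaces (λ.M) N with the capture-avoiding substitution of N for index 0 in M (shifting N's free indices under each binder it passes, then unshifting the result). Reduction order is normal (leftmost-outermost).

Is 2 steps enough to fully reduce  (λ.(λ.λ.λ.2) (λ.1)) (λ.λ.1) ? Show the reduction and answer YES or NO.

Answer: YES — reaches normal form λ.λ.λ.λ.λ.1 in 2 ≤ 2 steps

Derivation:
  start: (λ.(λ.λ.λ.2) (λ.1)) (λ.λ.1)
  step 1: (λ.λ.λ.2) (λ.λ.λ.1)
  step 2: λ.λ.λ.λ.λ.1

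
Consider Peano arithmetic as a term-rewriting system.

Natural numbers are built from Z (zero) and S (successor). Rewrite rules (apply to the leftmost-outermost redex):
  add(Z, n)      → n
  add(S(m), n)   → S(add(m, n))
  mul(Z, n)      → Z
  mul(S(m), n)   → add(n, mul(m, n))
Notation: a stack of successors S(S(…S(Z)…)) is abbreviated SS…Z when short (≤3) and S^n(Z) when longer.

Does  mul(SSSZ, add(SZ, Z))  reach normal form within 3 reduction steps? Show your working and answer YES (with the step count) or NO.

Answer: NO — after 3 steps the term is S(add(add(Z, Z), mul(SSZ, add(SZ, Z)))), not yet normal

Reduction:
  start: mul(SSSZ, add(SZ, Z))
  step 1: add(add(SZ, Z), mul(SSZ, add(SZ, Z)))
  step 2: add(S(add(Z, Z)), mul(SSZ, add(SZ, Z)))
  step 3: S(add(add(Z, Z), mul(SSZ, add(SZ, Z))))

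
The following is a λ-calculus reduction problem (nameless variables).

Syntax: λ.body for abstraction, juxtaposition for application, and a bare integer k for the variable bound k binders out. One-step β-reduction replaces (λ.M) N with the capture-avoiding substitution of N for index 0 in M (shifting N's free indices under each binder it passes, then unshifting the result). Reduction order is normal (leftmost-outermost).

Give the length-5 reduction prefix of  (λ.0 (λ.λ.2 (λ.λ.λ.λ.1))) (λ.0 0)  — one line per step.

  start: (λ.0 (λ.λ.2 (λ.λ.λ.λ.1))) (λ.0 0)
  →1  (λ.0 0) (λ.λ.(λ.0 0) (λ.λ.λ.λ.1))
  →2  (λ.λ.(λ.0 0) (λ.λ.λ.λ.1)) (λ.λ.(λ.0 0) (λ.λ.λ.λ.1))
  →3  λ.(λ.0 0) (λ.λ.λ.λ.1)
  →4  λ.(λ.λ.λ.λ.1) (λ.λ.λ.λ.1)
  →5  λ.λ.λ.λ.1

Answer: after 5 steps: λ.λ.λ.λ.1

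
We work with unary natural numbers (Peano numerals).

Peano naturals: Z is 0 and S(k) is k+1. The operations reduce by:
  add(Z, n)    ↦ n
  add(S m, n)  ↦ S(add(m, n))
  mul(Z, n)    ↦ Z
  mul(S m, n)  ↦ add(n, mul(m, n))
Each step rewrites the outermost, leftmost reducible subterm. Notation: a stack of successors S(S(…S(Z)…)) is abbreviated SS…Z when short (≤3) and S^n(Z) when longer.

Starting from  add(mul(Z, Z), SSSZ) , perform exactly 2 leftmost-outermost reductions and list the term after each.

  start: add(mul(Z, Z), SSSZ)
  →1  add(Z, SSSZ)
  →2  SSSZ

Answer: after 2 steps: SSSZ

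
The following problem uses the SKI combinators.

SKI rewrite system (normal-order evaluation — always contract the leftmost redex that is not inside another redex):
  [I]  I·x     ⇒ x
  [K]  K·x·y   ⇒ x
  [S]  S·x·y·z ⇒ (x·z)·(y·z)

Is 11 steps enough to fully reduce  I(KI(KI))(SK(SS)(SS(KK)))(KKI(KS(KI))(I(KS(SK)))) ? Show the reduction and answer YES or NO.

Answer: YES — reaches normal form SSK in 10 ≤ 11 steps

Working:
  start: I(KI(KI))(SK(SS)(SS(KK)))(KKI(KS(KI))(I(KS(SK))))
  [1] KI(KI)(SK(SS)(SS(KK)))(KKI(KS(KI))(I(KS(SK))))
  [2] I(SK(SS)(SS(KK)))(KKI(KS(KI))(I(KS(SK))))
  [3] SK(SS)(SS(KK))(KKI(KS(KI))(I(KS(SK))))
  [4] K(SS(KK))(SS(SS(KK)))(KKI(KS(KI))(I(KS(SK))))
  [5] SS(KK)(KKI(KS(KI))(I(KS(SK))))
  [6] S(KKI(KS(KI))(I(KS(SK))))(KK(KKI(KS(KI))(I(KS(SK)))))
  [7] S(K(KS(KI))(I(KS(SK))))(KK(KKI(KS(KI))(I(KS(SK)))))
  [8] S(KS(KI))(KK(KKI(KS(KI))(I(KS(SK)))))
  [9] SS(KK(KKI(KS(KI))(I(KS(SK)))))
  [10] SSK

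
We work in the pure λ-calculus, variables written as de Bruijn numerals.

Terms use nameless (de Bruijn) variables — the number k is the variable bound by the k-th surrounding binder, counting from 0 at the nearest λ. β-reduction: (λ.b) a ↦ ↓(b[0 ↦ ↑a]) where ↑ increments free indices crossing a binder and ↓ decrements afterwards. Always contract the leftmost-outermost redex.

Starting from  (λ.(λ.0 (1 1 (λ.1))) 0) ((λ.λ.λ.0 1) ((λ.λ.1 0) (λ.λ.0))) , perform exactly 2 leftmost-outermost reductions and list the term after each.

Answer: after 2 steps: (λ.λ.λ.0 1) ((λ.λ.1 0) (λ.λ.0)) ((λ.λ.λ.0 1) ((λ.λ.1 0) (λ.λ.0)) ((λ.λ.λ.0 1) ((λ.λ.1 0) (λ.λ.0))) (λ.(λ.λ.λ.0 1) ((λ.λ.1 0) (λ.λ.0))))

Working:
  start: (λ.(λ.0 (1 1 (λ.1))) 0) ((λ.λ.λ.0 1) ((λ.λ.1 0) (λ.λ.0)))
  [1] (λ.0 ((λ.λ.λ.0 1) ((λ.λ.1 0) (λ.λ.0)) ((λ.λ.λ.0 1) ((λ.λ.1 0) (λ.λ.0))) (λ.1))) ((λ.λ.λ.0 1) ((λ.λ.1 0) (λ.λ.0)))
  [2] (λ.λ.λ.0 1) ((λ.λ.1 0) (λ.λ.0)) ((λ.λ.λ.0 1) ((λ.λ.1 0) (λ.λ.0)) ((λ.λ.λ.0 1) ((λ.λ.1 0) (λ.λ.0))) (λ.(λ.λ.λ.0 1) ((λ.λ.1 0) (λ.λ.0))))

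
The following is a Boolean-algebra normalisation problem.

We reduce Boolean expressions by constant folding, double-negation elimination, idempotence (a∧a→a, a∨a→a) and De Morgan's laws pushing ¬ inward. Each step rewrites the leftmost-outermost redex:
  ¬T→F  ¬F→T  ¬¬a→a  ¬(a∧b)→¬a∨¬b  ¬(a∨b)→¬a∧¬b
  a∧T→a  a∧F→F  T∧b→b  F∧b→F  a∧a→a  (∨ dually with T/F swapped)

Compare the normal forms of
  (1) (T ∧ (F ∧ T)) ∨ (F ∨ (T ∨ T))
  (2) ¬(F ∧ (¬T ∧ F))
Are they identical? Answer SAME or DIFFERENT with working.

Term A:
  start: (T ∧ (F ∧ T)) ∨ (F ∨ (T ∨ T))
  →1  (F ∧ T) ∨ (F ∨ (T ∨ T))
  →2  F ∨ (F ∨ (T ∨ T))
  →3  F ∨ (T ∨ T)
  →4  T ∨ T
  →5  T

Term B:
  start: ¬(F ∧ (¬T ∧ F))
  →1  ¬F ∨ ¬(¬T ∧ F)
  →2  T ∨ ¬(¬T ∧ F)
  →3  T

Answer: SAME — A ⇓ T, B ⇓ T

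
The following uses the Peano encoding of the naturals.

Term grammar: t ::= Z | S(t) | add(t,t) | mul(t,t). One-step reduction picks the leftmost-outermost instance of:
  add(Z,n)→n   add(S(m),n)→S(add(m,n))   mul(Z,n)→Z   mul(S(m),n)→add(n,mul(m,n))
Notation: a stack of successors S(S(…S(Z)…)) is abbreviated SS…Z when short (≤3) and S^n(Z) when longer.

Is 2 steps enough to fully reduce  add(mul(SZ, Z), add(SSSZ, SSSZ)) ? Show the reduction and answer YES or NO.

  start: add(mul(SZ, Z), add(SSSZ, SSSZ))
  →1  add(add(Z, mul(Z, Z)), add(SSSZ, SSSZ))
  →2  add(mul(Z, Z), add(SSSZ, SSSZ))

Answer: NO — after 2 steps the term is add(mul(Z, Z), add(SSSZ, SSSZ)), not yet normal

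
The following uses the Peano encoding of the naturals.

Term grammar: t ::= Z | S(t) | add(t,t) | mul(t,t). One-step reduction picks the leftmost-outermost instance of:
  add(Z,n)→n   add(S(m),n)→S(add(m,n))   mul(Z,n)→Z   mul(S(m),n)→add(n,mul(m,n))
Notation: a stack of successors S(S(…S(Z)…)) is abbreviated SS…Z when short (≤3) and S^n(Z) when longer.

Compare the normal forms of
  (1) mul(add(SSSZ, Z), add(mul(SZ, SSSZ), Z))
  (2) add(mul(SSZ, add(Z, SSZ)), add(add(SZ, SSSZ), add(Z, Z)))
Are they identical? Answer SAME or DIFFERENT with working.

Term A:
  start: mul(add(SSSZ, Z), add(mul(SZ, SSSZ), Z))
  →1  mul(S(add(SSZ, Z)), add(mul(SZ, SSSZ), Z))
  →2  add(add(mul(SZ, SSSZ), Z), mul(add(SSZ, Z), add(mul(SZ, SSSZ), Z)))
  →3  add(add(add(SSSZ, mul(Z, SSSZ)), Z), mul(add(SSZ, Z), add(mul(SZ, SSSZ), Z)))
  →4  add(add(S(add(SSZ, mul(Z, SSSZ))), Z), mul(add(SSZ, Z), add(mul(SZ, SSSZ), Z)))
  →5  add(S(add(add(SSZ, mul(Z, SSSZ)), Z)), mul(add(SSZ, Z), add(mul(SZ, SSSZ), Z)))
  →6  S(add(add(add(SSZ, mul(Z, SSSZ)), Z), mul(add(SSZ, Z), add(mul(SZ, SSSZ), Z))))
  →7  S(add(add(S(add(SZ, mul(Z, SSSZ))), Z), mul(add(SSZ, Z), add(mul(SZ, SSSZ), Z))))
  →8  S(add(S(add(add(SZ, mul(Z, SSSZ)), Z)), mul(add(SSZ, Z), add(mul(SZ, SSSZ), Z))))
  →9  S(S(add(add(add(SZ, mul(Z, SSSZ)), Z), mul(add(SSZ, Z), add(mul(SZ, SSSZ), Z)))))
  →10  S(S(add(add(S(add(Z, mul(Z, SSSZ))), Z), mul(add(SSZ, Z), add(mul(SZ, SSSZ), Z)))))
  →11  S(S(add(S(add(add(Z, mul(Z, SSSZ)), Z)), mul(add(SSZ, Z), add(mul(SZ, SSSZ), Z)))))
  →12  S(S(S(add(add(add(Z, mul(Z, SSSZ)), Z), mul(add(SSZ, Z), add(mul(SZ, SSSZ), Z))))))
  →13  S(S(S(add(add(mul(Z, SSSZ), Z), mul(add(SSZ, Z), add(mul(SZ, SSSZ), Z))))))
  →14  S(S(S(add(add(Z, Z), mul(add(SSZ, Z), add(mul(SZ, SSSZ), Z))))))
  →15  S(S(S(add(Z, mul(add(SSZ, Z), add(mul(SZ, SSSZ), Z))))))
  →16  S(S(S(mul(add(SSZ, Z), add(mul(SZ, SSSZ), Z)))))
  →17  S(S(S(mul(S(add(SZ, Z)), add(mul(SZ, SSSZ), Z)))))
  →18  S(S(S(add(add(mul(SZ, SSSZ), Z), mul(add(SZ, Z), add(mul(SZ, SSSZ), Z))))))
  →19  S(S(S(add(add(add(SSSZ, mul(Z, SSSZ)), Z), mul(add(SZ, Z), add(mul(SZ, SSSZ), Z))))))
  →20  S(S(S(add(add(S(add(SSZ, mul(Z, SSSZ))), Z), mul(add(SZ, Z), add(mul(SZ, SSSZ), Z))))))
  →21  S(S(S(add(S(add(add(SSZ, mul(Z, SSSZ)), Z)), mul(add(SZ, Z), add(mul(SZ, SSSZ), Z))))))
  →22  S(S(S(S(add(add(add(SSZ, mul(Z, SSSZ)), Z), mul(add(SZ, Z), add(mul(SZ, SSSZ), Z)))))))
  →23  S(S(S(S(add(add(S(add(SZ, mul(Z, SSSZ))), Z), mul(add(SZ, Z), add(mul(SZ, SSSZ), Z)))))))
  →24  S(S(S(S(add(S(add(add(SZ, mul(Z, SSSZ)), Z)), mul(add(SZ, Z), add(mul(SZ, SSSZ), Z)))))))
  →25  S(S(S(S(S(add(add(add(SZ, mul(Z, SSSZ)), Z), mul(add(SZ, Z), add(mul(SZ, SSSZ), Z))))))))
  →26  S(S(S(S(S(add(add(S(add(Z, mul(Z, SSSZ))), Z), mul(add(SZ, Z), add(mul(SZ, SSSZ), Z))))))))
  →27  S(S(S(S(S(add(S(add(add(Z, mul(Z, SSSZ)), Z)), mul(add(SZ, Z), add(mul(SZ, SSSZ), Z))))))))
  →28  S(S(S(S(S(S(add(add(add(Z, mul(Z, SSSZ)), Z), mul(add(SZ, Z), add(mul(SZ, SSSZ), Z)))))))))
  →29  S(S(S(S(S(S(add(add(mul(Z, SSSZ), Z), mul(add(SZ, Z), add(mul(SZ, SSSZ), Z)))))))))
  →30  S(S(S(S(S(S(add(add(Z, Z), mul(add(SZ, Z), add(mul(SZ, SSSZ), Z)))))))))
  →31  S(S(S(S(S(S(add(Z, mul(add(SZ, Z), add(mul(SZ, SSSZ), Z)))))))))
  →32  S(S(S(S(S(S(mul(add(SZ, Z), add(mul(SZ, SSSZ), Z))))))))
  →33  S(S(S(S(S(S(mul(S(add(Z, Z)), add(mul(SZ, SSSZ), Z))))))))
  →34  S(S(S(S(S(S(add(add(mul(SZ, SSSZ), Z), mul(add(Z, Z), add(mul(SZ, SSSZ), Z)))))))))
  →35  S(S(S(S(S(S(add(add(add(SSSZ, mul(Z, SSSZ)), Z), mul(add(Z, Z), add(mul(SZ, SSSZ), Z)))))))))
  →36  S(S(S(S(S(S(add(add(S(add(SSZ, mul(Z, SSSZ))), Z), mul(add(Z, Z), add(mul(SZ, SSSZ), Z)))))))))
  →37  S(S(S(S(S(S(add(S(add(add(SSZ, mul(Z, SSSZ)), Z)), mul(add(Z, Z), add(mul(SZ, SSSZ), Z)))))))))
  →38  S(S(S(S(S(S(S(add(add(add(SSZ, mul(Z, SSSZ)), Z), mul(add(Z, Z), add(mul(SZ, SSSZ), Z))))))))))
  →39  S(S(S(S(S(S(S(add(add(S(add(SZ, mul(Z, SSSZ))), Z), mul(add(Z, Z), add(mul(SZ, SSSZ), Z))))))))))
  →40  S(S(S(S(S(S(S(add(S(add(add(SZ, mul(Z, SSSZ)), Z)), mul(add(Z, Z), add(mul(SZ, SSSZ), Z))))))))))
  →41  S(S(S(S(S(S(S(S(add(add(add(SZ, mul(Z, SSSZ)), Z), mul(add(Z, Z), add(mul(SZ, SSSZ), Z)))))))))))
  →42  S(S(S(S(S(S(S(S(add(add(S(add(Z, mul(Z, SSSZ))), Z), mul(add(Z, Z), add(mul(SZ, SSSZ), Z)))))))))))
  →43  S(S(S(S(S(S(S(S(add(S(add(add(Z, mul(Z, SSSZ)), Z)), mul(add(Z, Z), add(mul(SZ, SSSZ), Z)))))))))))
  →44  S(S(S(S(S(S(S(S(S(add(add(add(Z, mul(Z, SSSZ)), Z), mul(add(Z, Z), add(mul(SZ, SSSZ), Z))))))))))))
  →45  S(S(S(S(S(S(S(S(S(add(add(mul(Z, SSSZ), Z), mul(add(Z, Z), add(mul(SZ, SSSZ), Z))))))))))))
  →46  S(S(S(S(S(S(S(S(S(add(add(Z, Z), mul(add(Z, Z), add(mul(SZ, SSSZ), Z))))))))))))
  →47  S(S(S(S(S(S(S(S(S(add(Z, mul(add(Z, Z), add(mul(SZ, SSSZ), Z))))))))))))
  →48  S(S(S(S(S(S(S(S(S(mul(add(Z, Z), add(mul(SZ, SSSZ), Z)))))))))))
  →49  S(S(S(S(S(S(S(S(S(mul(Z, add(mul(SZ, SSSZ), Z)))))))))))
  →50  S^9(Z)

Term B:
  start: add(mul(SSZ, add(Z, SSZ)), add(add(SZ, SSSZ), add(Z, Z)))
  →1  add(add(add(Z, SSZ), mul(SZ, add(Z, SSZ))), add(add(SZ, SSSZ), add(Z, Z)))
  →2  add(add(SSZ, mul(SZ, add(Z, SSZ))), add(add(SZ, SSSZ), add(Z, Z)))
  →3  add(S(add(SZ, mul(SZ, add(Z, SSZ)))), add(add(SZ, SSSZ), add(Z, Z)))
  →4  S(add(add(SZ, mul(SZ, add(Z, SSZ))), add(add(SZ, SSSZ), add(Z, Z))))
  →5  S(add(S(add(Z, mul(SZ, add(Z, SSZ)))), add(add(SZ, SSSZ), add(Z, Z))))
  →6  S(S(add(add(Z, mul(SZ, add(Z, SSZ))), add(add(SZ, SSSZ), add(Z, Z)))))
  →7  S(S(add(mul(SZ, add(Z, SSZ)), add(add(SZ, SSSZ), add(Z, Z)))))
  →8  S(S(add(add(add(Z, SSZ), mul(Z, add(Z, SSZ))), add(add(SZ, SSSZ), add(Z, Z)))))
  →9  S(S(add(add(SSZ, mul(Z, add(Z, SSZ))), add(add(SZ, SSSZ), add(Z, Z)))))
  →10  S(S(add(S(add(SZ, mul(Z, add(Z, SSZ)))), add(add(SZ, SSSZ), add(Z, Z)))))
  →11  S(S(S(add(add(SZ, mul(Z, add(Z, SSZ))), add(add(SZ, SSSZ), add(Z, Z))))))
  →12  S(S(S(add(S(add(Z, mul(Z, add(Z, SSZ)))), add(add(SZ, SSSZ), add(Z, Z))))))
  →13  S(S(S(S(add(add(Z, mul(Z, add(Z, SSZ))), add(add(SZ, SSSZ), add(Z, Z)))))))
  →14  S(S(S(S(add(mul(Z, add(Z, SSZ)), add(add(SZ, SSSZ), add(Z, Z)))))))
  →15  S(S(S(S(add(Z, add(add(SZ, SSSZ), add(Z, Z)))))))
  →16  S(S(S(S(add(add(SZ, SSSZ), add(Z, Z))))))
  →17  S(S(S(S(add(S(add(Z, SSSZ)), add(Z, Z))))))
  →18  S(S(S(S(S(add(add(Z, SSSZ), add(Z, Z)))))))
  →19  S(S(S(S(S(add(SSSZ, add(Z, Z)))))))
  →20  S(S(S(S(S(S(add(SSZ, add(Z, Z))))))))
  →21  S(S(S(S(S(S(S(add(SZ, add(Z, Z)))))))))
  →22  S(S(S(S(S(S(S(S(add(Z, add(Z, Z))))))))))
  →23  S(S(S(S(S(S(S(S(add(Z, Z)))))))))
  →24  S^8(Z)

Answer: DIFFERENT — A ⇓ S^9(Z), B ⇓ S^8(Z)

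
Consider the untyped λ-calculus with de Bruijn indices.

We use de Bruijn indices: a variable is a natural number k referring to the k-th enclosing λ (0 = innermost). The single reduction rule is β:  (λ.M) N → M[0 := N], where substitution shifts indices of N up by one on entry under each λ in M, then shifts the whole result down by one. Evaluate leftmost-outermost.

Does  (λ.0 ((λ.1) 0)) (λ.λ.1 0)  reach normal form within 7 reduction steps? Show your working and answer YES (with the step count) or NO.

  start: (λ.0 ((λ.1) 0)) (λ.λ.1 0)
  [1] (λ.λ.1 0) ((λ.λ.λ.1 0) (λ.λ.1 0))
  [2] λ.(λ.λ.λ.1 0) (λ.λ.1 0) 0
  [3] λ.(λ.λ.1 0) 0
  [4] λ.λ.1 0

Answer: YES — reaches normal form λ.λ.1 0 in 4 ≤ 7 steps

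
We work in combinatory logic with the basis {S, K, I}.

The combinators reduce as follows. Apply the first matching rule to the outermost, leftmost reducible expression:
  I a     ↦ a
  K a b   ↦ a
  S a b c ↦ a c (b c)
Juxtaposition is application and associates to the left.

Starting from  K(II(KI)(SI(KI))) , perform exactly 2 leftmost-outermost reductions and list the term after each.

Answer: after 2 steps: K(KI(SI(KI)))

Reduction:
  start: K(II(KI)(SI(KI)))
  →1  K(I(KI)(SI(KI)))
  →2  K(KI(SI(KI)))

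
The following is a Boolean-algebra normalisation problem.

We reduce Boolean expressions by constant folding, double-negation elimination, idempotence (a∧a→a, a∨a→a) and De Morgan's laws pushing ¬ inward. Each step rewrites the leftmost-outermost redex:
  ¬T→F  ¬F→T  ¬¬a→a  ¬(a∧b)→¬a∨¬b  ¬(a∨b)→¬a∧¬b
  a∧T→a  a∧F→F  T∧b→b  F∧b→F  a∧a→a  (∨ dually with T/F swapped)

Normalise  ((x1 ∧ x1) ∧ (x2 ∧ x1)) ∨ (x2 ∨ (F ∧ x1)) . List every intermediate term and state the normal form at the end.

  start: ((x1 ∧ x1) ∧ (x2 ∧ x1)) ∨ (x2 ∨ (F ∧ x1))
  step 1: (x1 ∧ (x2 ∧ x1)) ∨ (x2 ∨ (F ∧ x1))
  step 2: (x1 ∧ (x2 ∧ x1)) ∨ (x2 ∨ F)
  step 3: (x1 ∧ (x2 ∧ x1)) ∨ x2

Answer: normal form = (x1 ∧ (x2 ∧ x1)) ∨ x2  (in 3 steps)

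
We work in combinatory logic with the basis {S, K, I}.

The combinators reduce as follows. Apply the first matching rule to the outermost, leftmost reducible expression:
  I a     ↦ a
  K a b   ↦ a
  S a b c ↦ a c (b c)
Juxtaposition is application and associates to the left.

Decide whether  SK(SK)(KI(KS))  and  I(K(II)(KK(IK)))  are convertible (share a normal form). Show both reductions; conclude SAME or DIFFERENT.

Term A:
  start: SK(SK)(KI(KS))
  step 1: K(KI(KS))(SK(KI(KS)))
  step 2: KI(KS)
  step 3: I

Term B:
  start: I(K(II)(KK(IK)))
  step 1: K(II)(KK(IK))
  step 2: II
  step 3: I

Answer: SAME — A ⇓ I, B ⇓ I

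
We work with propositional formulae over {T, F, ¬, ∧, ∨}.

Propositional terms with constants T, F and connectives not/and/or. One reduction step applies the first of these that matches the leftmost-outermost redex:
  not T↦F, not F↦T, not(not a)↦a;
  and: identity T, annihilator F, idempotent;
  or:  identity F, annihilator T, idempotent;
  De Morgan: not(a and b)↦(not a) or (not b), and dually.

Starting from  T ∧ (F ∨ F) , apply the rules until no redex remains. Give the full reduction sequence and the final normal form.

Answer: normal form = F  (in 2 steps)

Working:
  start: T ∧ (F ∨ F)
  [1] F ∨ F
  [2] F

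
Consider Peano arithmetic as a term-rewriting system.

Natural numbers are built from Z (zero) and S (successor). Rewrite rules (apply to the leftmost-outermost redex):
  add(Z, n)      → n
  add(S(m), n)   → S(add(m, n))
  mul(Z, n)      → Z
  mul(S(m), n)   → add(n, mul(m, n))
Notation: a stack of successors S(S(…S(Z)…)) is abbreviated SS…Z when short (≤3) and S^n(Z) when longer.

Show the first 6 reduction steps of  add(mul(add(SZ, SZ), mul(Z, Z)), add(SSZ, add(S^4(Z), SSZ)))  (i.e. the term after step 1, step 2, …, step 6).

  start: add(mul(add(SZ, SZ), mul(Z, Z)), add(SSZ, add(S^4(Z), SSZ)))
  [1] add(mul(S(add(Z, SZ)), mul(Z, Z)), add(SSZ, add(S^4(Z), SSZ)))
  [2] add(add(mul(Z, Z), mul(add(Z, SZ), mul(Z, Z))), add(SSZ, add(S^4(Z), SSZ)))
  [3] add(add(Z, mul(add(Z, SZ), mul(Z, Z))), add(SSZ, add(S^4(Z), SSZ)))
  [4] add(mul(add(Z, SZ), mul(Z, Z)), add(SSZ, add(S^4(Z), SSZ)))
  [5] add(mul(SZ, mul(Z, Z)), add(SSZ, add(S^4(Z), SSZ)))
  [6] add(add(mul(Z, Z), mul(Z, mul(Z, Z))), add(SSZ, add(S^4(Z), SSZ)))

Answer: after 6 steps: add(add(mul(Z, Z), mul(Z, mul(Z, Z))), add(SSZ, add(S^4(Z), SSZ)))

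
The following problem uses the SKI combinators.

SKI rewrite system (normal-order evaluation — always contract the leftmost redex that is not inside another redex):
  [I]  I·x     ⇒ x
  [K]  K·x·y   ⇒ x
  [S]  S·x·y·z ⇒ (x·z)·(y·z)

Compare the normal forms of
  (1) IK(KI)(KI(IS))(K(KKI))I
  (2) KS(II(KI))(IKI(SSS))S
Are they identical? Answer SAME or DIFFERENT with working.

Answer: DIFFERENT — A ⇓ I, B ⇓ SIS

Working:
Term A:
  start: IK(KI)(KI(IS))(K(KKI))I
  step 1: K(KI)(KI(IS))(K(KKI))I
  step 2: KI(K(KKI))I
  step 3: II
  step 4: I

Term B:
  start: KS(II(KI))(IKI(SSS))S
  step 1: S(IKI(SSS))S
  step 2: S(KI(SSS))S
  step 3: SIS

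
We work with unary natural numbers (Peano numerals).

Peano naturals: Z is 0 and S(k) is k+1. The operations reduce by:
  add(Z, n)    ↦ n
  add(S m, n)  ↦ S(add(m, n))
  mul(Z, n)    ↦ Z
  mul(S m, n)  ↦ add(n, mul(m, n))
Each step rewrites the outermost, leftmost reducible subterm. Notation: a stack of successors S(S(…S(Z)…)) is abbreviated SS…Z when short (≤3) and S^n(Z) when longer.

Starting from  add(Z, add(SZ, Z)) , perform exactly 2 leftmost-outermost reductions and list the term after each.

  start: add(Z, add(SZ, Z))
  step 1: add(SZ, Z)
  step 2: S(add(Z, Z))

Answer: after 2 steps: S(add(Z, Z))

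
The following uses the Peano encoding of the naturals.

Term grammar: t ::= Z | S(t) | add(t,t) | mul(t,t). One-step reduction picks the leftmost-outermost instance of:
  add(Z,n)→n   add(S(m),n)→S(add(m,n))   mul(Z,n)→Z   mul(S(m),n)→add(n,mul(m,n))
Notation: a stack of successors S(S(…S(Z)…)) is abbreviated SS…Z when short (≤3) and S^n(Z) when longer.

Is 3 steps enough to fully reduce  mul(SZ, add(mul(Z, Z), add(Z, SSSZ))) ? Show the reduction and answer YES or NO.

Answer: NO — after 3 steps the term is add(add(Z, SSSZ), mul(Z, add(mul(Z, Z), add(Z, SSSZ)))), not yet normal

Derivation:
  start: mul(SZ, add(mul(Z, Z), add(Z, SSSZ)))
  [1] add(add(mul(Z, Z), add(Z, SSSZ)), mul(Z, add(mul(Z, Z), add(Z, SSSZ))))
  [2] add(add(Z, add(Z, SSSZ)), mul(Z, add(mul(Z, Z), add(Z, SSSZ))))
  [3] add(add(Z, SSSZ), mul(Z, add(mul(Z, Z), add(Z, SSSZ))))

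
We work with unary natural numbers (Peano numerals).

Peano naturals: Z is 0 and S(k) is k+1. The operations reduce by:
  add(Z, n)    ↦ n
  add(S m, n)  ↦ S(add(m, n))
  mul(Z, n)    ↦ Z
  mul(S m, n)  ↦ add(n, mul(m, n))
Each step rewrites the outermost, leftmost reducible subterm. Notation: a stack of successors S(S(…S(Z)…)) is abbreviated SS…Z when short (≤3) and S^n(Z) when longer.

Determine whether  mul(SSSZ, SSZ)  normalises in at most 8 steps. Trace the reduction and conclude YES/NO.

Answer: NO — after 8 steps the term is S(S(S(S(mul(SZ, SSZ))))), not yet normal

Derivation:
  start: mul(SSSZ, SSZ)
  step 1: add(SSZ, mul(SSZ, SSZ))
  step 2: S(add(SZ, mul(SSZ, SSZ)))
  step 3: S(S(add(Z, mul(SSZ, SSZ))))
  step 4: S(S(mul(SSZ, SSZ)))
  step 5: S(S(add(SSZ, mul(SZ, SSZ))))
  step 6: S(S(S(add(SZ, mul(SZ, SSZ)))))
  step 7: S(S(S(S(add(Z, mul(SZ, SSZ))))))
  step 8: S(S(S(S(mul(SZ, SSZ)))))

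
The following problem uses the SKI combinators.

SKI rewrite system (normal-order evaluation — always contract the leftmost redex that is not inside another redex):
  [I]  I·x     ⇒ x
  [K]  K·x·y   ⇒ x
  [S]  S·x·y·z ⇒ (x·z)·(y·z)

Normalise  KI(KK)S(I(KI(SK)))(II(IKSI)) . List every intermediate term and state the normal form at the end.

Answer: normal form = SIS  (in 8 steps)

Reduction:
  start: KI(KK)S(I(KI(SK)))(II(IKSI))
  step 1: IS(I(KI(SK)))(II(IKSI))
  step 2: S(I(KI(SK)))(II(IKSI))
  step 3: S(KI(SK))(II(IKSI))
  step 4: SI(II(IKSI))
  step 5: SI(I(IKSI))
  step 6: SI(IKSI)
  step 7: SI(KSI)
  step 8: SIS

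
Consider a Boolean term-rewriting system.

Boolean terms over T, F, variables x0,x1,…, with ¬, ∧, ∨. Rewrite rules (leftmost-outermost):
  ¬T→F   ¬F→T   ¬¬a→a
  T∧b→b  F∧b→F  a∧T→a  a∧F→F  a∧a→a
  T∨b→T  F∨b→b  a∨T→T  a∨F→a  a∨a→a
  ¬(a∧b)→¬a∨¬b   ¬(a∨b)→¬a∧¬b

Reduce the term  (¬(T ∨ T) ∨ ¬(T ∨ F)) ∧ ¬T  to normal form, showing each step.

Answer: normal form = F  (in 8 steps)

Working:
  start: (¬(T ∨ T) ∨ ¬(T ∨ F)) ∧ ¬T
  →1  ((¬T ∧ ¬T) ∨ ¬(T ∨ F)) ∧ ¬T
  →2  (¬T ∨ ¬(T ∨ F)) ∧ ¬T
  →3  (F ∨ ¬(T ∨ F)) ∧ ¬T
  →4  ¬(T ∨ F) ∧ ¬T
  →5  (¬T ∧ ¬F) ∧ ¬T
  →6  (F ∧ ¬F) ∧ ¬T
  →7  F ∧ ¬T
  →8  F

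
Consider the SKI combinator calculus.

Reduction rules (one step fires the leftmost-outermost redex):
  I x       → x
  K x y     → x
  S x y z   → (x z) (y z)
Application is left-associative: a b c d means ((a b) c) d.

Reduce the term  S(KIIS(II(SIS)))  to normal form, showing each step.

Answer: normal form = S(S(SIS))  (in 4 steps)

Reduction:
  start: S(KIIS(II(SIS)))
  [1] S(IS(II(SIS)))
  [2] S(S(II(SIS)))
  [3] S(S(I(SIS)))
  [4] S(S(SIS))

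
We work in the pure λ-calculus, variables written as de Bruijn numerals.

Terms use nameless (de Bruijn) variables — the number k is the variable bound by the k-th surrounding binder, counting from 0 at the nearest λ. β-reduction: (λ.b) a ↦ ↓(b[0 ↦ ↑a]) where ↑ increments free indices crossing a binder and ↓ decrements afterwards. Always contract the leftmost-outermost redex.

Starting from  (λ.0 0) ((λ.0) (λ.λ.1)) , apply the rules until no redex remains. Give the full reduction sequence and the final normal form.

  start: (λ.0 0) ((λ.0) (λ.λ.1))
  step 1: (λ.0) (λ.λ.1) ((λ.0) (λ.λ.1))
  step 2: (λ.λ.1) ((λ.0) (λ.λ.1))
  step 3: λ.(λ.0) (λ.λ.1)
  step 4: λ.λ.λ.1

Answer: normal form = λ.λ.λ.1  (in 4 steps)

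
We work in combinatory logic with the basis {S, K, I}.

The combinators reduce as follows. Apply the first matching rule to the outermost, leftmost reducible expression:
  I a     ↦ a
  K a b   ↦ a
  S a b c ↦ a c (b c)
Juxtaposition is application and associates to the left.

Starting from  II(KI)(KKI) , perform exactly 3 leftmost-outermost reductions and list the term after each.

  start: II(KI)(KKI)
  step 1: I(KI)(KKI)
  step 2: KI(KKI)
  step 3: I

Answer: after 3 steps: I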